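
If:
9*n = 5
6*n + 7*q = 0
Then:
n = 5/9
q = -10/21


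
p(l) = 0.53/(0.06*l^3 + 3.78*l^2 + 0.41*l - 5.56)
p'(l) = 0.53*(-0.18*l^2 - 7.56*l - 0.41)/(0.06*l^3 + 3.78*l^2 + 0.41*l - 5.56)^2 = (-0.0954*l^2 - 4.0068*l - 0.2173)/(0.06*l^3 + 3.78*l^2 + 0.41*l - 5.56)^2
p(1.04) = -0.54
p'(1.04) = -4.69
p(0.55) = -0.13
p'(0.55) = -0.14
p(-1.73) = 0.11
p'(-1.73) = 0.29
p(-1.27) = -4.96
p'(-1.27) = 413.27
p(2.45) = 0.03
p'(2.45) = -0.03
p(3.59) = 0.01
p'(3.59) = -0.01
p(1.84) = 0.06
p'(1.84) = -0.11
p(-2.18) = 0.05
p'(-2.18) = 0.07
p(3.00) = 0.02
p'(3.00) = -0.01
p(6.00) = 0.00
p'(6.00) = -0.00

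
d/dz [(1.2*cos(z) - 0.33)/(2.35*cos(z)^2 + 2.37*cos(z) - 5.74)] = (2.82*cos(z)^2 - 1.551*cos(z) + 6.1059)*sin(z)/(5.5225*cos(z)^4 + 11.139*cos(z)^3 - 21.3611*cos(z)^2 - 27.2076*cos(z) + 32.9476)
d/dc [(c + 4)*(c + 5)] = 2*c + 9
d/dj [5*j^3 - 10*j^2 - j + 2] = 15*j^2 - 20*j - 1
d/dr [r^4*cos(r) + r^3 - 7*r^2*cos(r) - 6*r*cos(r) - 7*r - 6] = -r^4*sin(r) + 4*r^3*cos(r) + 7*r^2*sin(r) + 3*r^2 + 6*r*sin(r) - 14*r*cos(r) - 6*cos(r) - 7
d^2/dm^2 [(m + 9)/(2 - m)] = -22/(m - 2)^3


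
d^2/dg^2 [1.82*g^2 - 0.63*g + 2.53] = 3.64000000000000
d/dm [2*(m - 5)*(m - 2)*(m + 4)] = 6*m^2 - 12*m - 36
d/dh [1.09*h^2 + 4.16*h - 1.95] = 2.18*h + 4.16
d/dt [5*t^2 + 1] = 10*t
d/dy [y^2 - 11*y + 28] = 2*y - 11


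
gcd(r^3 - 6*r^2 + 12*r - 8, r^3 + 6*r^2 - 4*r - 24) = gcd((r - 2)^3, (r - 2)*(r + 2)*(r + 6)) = r - 2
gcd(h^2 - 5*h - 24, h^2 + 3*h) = h + 3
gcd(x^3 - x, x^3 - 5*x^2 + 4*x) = x^2 - x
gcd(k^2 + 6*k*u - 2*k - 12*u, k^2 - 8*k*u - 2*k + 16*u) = k - 2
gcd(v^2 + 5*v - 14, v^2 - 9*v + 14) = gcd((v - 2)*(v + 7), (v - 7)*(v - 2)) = v - 2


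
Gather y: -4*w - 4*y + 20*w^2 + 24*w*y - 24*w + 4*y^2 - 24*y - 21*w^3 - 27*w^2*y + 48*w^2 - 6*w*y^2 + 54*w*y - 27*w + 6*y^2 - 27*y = -21*w^3 + 68*w^2 - 55*w + y^2*(10 - 6*w) + y*(-27*w^2 + 78*w - 55)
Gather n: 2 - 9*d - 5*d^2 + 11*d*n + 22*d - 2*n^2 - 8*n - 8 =-5*d^2 + 13*d - 2*n^2 + n*(11*d - 8) - 6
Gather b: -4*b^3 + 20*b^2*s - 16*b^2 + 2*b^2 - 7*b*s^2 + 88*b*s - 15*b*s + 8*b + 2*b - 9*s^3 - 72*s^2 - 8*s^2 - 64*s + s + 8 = -4*b^3 + b^2*(20*s - 14) + b*(-7*s^2 + 73*s + 10) - 9*s^3 - 80*s^2 - 63*s + 8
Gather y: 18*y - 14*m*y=y*(18 - 14*m)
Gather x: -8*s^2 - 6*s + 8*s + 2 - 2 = -8*s^2 + 2*s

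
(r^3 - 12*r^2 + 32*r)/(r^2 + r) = (r^2 - 12*r + 32)/(r + 1)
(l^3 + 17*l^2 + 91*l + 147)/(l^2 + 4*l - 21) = (l^2 + 10*l + 21)/(l - 3)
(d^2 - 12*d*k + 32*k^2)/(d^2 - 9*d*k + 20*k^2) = (d - 8*k)/(d - 5*k)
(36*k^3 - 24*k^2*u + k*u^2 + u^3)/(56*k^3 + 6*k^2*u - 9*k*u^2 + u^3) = (36*k^3 - 24*k^2*u + k*u^2 + u^3)/(56*k^3 + 6*k^2*u - 9*k*u^2 + u^3)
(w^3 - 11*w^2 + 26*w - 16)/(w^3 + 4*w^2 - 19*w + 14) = (w - 8)/(w + 7)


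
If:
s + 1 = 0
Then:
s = -1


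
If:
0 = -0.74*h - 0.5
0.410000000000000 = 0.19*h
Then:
No Solution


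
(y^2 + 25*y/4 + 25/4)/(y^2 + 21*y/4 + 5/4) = (4*y + 5)/(4*y + 1)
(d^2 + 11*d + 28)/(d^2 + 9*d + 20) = (d + 7)/(d + 5)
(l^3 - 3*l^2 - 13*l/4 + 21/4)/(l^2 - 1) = (l^2 - 2*l - 21/4)/(l + 1)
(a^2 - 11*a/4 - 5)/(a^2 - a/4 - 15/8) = 2*(a - 4)/(2*a - 3)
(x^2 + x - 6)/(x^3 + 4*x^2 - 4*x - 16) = (x + 3)/(x^2 + 6*x + 8)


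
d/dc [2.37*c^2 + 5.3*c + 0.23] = 4.74*c + 5.3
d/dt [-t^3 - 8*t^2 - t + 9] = -3*t^2 - 16*t - 1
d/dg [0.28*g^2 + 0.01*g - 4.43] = 0.56*g + 0.01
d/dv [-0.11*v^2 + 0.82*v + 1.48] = 0.82 - 0.22*v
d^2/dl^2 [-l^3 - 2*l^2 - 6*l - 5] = -6*l - 4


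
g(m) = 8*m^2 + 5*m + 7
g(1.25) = 25.75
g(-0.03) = 6.86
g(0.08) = 7.45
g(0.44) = 10.75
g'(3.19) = 56.04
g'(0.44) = 12.04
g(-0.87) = 8.71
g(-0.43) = 6.33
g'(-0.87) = -8.92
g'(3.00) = 53.00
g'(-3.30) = -47.80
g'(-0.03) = 4.52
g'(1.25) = 25.00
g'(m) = 16*m + 5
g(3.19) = 104.36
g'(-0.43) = -1.88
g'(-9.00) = -139.00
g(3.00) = 94.00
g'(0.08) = 6.28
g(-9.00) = 610.00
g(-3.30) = 77.62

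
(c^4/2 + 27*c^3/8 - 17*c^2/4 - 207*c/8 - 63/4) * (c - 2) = c^5/2 + 19*c^4/8 - 11*c^3 - 139*c^2/8 + 36*c + 63/2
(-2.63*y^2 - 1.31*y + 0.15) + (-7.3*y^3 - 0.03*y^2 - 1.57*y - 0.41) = -7.3*y^3 - 2.66*y^2 - 2.88*y - 0.26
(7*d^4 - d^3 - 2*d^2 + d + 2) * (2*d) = 14*d^5 - 2*d^4 - 4*d^3 + 2*d^2 + 4*d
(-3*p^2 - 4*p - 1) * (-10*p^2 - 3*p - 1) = 30*p^4 + 49*p^3 + 25*p^2 + 7*p + 1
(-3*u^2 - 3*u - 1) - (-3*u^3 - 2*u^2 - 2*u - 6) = 3*u^3 - u^2 - u + 5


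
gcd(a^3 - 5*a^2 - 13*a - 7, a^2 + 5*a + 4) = a + 1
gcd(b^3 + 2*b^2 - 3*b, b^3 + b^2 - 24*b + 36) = 1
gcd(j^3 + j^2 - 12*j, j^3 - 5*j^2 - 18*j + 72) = j^2 + j - 12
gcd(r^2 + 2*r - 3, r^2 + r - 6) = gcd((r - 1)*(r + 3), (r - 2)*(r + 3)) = r + 3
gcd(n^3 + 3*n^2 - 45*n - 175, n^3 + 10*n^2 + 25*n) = n^2 + 10*n + 25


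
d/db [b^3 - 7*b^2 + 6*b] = 3*b^2 - 14*b + 6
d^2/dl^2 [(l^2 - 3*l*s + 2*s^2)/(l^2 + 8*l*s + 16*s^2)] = 2*s*(-11*l + 46*s)/(l^4 + 16*l^3*s + 96*l^2*s^2 + 256*l*s^3 + 256*s^4)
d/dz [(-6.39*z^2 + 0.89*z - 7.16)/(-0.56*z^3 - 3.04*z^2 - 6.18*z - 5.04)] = (-3.5784*z^4 + 0.9968*z^3 + 30.167*z^2 + 20.8784*z - 48.7344)/(0.3136*z^6 + 3.4048*z^5 + 16.1632*z^4 + 43.2192*z^3 + 68.8356*z^2 + 62.2944*z + 25.4016)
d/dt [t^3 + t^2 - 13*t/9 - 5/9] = 3*t^2 + 2*t - 13/9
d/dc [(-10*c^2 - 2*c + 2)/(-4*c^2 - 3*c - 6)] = 2*(11*c^2 + 68*c + 9)/(16*c^4 + 24*c^3 + 57*c^2 + 36*c + 36)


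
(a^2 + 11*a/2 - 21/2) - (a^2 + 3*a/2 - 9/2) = 4*a - 6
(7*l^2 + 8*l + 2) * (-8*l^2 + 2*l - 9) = -56*l^4 - 50*l^3 - 63*l^2 - 68*l - 18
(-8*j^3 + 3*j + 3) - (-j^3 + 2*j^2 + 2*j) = -7*j^3 - 2*j^2 + j + 3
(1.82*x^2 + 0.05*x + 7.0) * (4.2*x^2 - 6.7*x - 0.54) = 7.644*x^4 - 11.984*x^3 + 28.0822*x^2 - 46.927*x - 3.78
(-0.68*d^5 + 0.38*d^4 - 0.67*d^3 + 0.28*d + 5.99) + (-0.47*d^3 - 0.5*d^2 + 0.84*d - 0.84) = -0.68*d^5 + 0.38*d^4 - 1.14*d^3 - 0.5*d^2 + 1.12*d + 5.15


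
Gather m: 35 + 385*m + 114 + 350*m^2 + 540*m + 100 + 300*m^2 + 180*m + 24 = 650*m^2 + 1105*m + 273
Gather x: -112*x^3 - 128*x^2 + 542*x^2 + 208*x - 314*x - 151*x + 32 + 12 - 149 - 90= -112*x^3 + 414*x^2 - 257*x - 195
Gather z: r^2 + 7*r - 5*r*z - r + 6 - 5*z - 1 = r^2 + 6*r + z*(-5*r - 5) + 5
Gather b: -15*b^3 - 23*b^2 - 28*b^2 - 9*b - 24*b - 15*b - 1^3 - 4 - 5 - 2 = -15*b^3 - 51*b^2 - 48*b - 12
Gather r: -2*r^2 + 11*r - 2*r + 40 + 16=-2*r^2 + 9*r + 56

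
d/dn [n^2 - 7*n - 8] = 2*n - 7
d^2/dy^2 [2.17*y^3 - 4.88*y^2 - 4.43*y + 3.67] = 13.02*y - 9.76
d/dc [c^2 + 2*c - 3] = 2*c + 2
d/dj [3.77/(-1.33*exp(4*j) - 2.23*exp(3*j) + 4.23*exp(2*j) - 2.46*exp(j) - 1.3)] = (20.0564*exp(3*j) + 25.2213*exp(2*j) - 31.8942*exp(j) + 9.2742)*exp(j)/(1.33*exp(4*j) + 2.23*exp(3*j) - 4.23*exp(2*j) + 2.46*exp(j) + 1.3)^2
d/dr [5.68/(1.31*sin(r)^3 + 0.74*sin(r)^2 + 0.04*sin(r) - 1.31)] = (-8.4064*sin(r) + 11.1612*cos(2*r) - 11.3884)*cos(r)/(1.31*sin(r)^3 + 0.74*sin(r)^2 + 0.04*sin(r) - 1.31)^2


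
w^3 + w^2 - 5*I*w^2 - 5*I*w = w*(w + 1)*(w - 5*I)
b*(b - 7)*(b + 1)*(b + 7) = b^4 + b^3 - 49*b^2 - 49*b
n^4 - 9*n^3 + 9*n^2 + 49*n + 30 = (n - 6)*(n - 5)*(n + 1)^2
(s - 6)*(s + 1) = s^2 - 5*s - 6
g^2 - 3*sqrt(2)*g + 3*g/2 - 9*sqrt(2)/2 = (g + 3/2)*(g - 3*sqrt(2))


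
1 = 1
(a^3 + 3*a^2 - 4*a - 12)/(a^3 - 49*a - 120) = (a^2 - 4)/(a^2 - 3*a - 40)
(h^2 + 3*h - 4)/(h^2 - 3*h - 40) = (-h^2 - 3*h + 4)/(-h^2 + 3*h + 40)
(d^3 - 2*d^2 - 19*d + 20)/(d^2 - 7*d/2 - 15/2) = 2*(d^2 + 3*d - 4)/(2*d + 3)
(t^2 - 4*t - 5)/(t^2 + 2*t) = (t^2 - 4*t - 5)/(t*(t + 2))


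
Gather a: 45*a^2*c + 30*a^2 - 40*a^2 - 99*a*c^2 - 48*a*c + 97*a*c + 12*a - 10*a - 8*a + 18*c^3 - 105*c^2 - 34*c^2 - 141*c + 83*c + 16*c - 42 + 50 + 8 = a^2*(45*c - 10) + a*(-99*c^2 + 49*c - 6) + 18*c^3 - 139*c^2 - 42*c + 16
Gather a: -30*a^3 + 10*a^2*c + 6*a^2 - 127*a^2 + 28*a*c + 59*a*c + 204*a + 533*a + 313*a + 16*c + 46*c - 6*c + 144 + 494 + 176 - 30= -30*a^3 + a^2*(10*c - 121) + a*(87*c + 1050) + 56*c + 784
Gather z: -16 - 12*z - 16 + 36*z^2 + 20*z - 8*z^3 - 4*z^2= -8*z^3 + 32*z^2 + 8*z - 32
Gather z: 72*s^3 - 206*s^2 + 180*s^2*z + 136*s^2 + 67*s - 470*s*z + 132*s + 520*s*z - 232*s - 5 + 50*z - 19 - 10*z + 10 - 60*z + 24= 72*s^3 - 70*s^2 - 33*s + z*(180*s^2 + 50*s - 20) + 10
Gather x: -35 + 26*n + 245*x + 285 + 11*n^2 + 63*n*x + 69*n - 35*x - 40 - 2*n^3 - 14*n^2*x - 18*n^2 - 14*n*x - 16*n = -2*n^3 - 7*n^2 + 79*n + x*(-14*n^2 + 49*n + 210) + 210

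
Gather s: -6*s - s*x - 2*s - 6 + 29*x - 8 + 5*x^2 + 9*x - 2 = s*(-x - 8) + 5*x^2 + 38*x - 16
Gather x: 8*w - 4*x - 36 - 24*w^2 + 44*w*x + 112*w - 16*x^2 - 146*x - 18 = -24*w^2 + 120*w - 16*x^2 + x*(44*w - 150) - 54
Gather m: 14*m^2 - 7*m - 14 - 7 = 14*m^2 - 7*m - 21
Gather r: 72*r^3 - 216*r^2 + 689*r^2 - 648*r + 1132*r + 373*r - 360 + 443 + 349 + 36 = 72*r^3 + 473*r^2 + 857*r + 468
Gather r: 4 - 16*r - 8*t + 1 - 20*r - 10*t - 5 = -36*r - 18*t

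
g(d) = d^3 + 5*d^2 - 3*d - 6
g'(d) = 3*d^2 + 10*d - 3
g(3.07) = 60.85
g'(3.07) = 55.97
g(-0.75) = -1.36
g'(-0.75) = -8.81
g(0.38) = -6.36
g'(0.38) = 1.23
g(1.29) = 0.60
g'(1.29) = 14.89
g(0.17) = -6.36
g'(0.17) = -1.21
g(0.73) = -5.14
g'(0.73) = 5.90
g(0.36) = -6.39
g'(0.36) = 0.99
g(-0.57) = -2.85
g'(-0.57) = -7.73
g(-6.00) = -24.00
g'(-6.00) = 45.00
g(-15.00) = -2211.00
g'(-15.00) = 522.00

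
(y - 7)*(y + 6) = y^2 - y - 42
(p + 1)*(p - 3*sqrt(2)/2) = p^2 - 3*sqrt(2)*p/2 + p - 3*sqrt(2)/2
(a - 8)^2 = a^2 - 16*a + 64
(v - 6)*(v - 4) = v^2 - 10*v + 24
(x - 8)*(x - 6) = x^2 - 14*x + 48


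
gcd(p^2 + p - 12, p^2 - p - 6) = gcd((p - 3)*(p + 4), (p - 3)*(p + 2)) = p - 3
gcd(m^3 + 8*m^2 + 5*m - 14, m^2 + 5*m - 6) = m - 1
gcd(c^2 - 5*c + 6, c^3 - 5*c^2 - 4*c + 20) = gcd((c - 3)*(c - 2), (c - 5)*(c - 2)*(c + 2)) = c - 2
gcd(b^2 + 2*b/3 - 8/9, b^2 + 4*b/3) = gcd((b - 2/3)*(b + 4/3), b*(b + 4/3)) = b + 4/3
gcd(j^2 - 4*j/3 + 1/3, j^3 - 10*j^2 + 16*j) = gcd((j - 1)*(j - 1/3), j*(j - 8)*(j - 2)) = 1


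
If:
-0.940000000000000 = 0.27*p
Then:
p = -3.48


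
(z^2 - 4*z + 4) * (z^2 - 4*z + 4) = z^4 - 8*z^3 + 24*z^2 - 32*z + 16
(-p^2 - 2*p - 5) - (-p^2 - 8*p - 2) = 6*p - 3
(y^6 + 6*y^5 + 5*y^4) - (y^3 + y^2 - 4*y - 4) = y^6 + 6*y^5 + 5*y^4 - y^3 - y^2 + 4*y + 4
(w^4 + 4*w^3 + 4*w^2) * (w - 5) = w^5 - w^4 - 16*w^3 - 20*w^2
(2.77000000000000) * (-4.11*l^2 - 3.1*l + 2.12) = -11.3847*l^2 - 8.587*l + 5.8724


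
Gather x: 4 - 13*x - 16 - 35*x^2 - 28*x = -35*x^2 - 41*x - 12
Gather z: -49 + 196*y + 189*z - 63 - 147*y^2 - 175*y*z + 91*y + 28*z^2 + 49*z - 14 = -147*y^2 + 287*y + 28*z^2 + z*(238 - 175*y) - 126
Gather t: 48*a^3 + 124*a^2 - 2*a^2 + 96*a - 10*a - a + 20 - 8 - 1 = 48*a^3 + 122*a^2 + 85*a + 11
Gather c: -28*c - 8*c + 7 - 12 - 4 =-36*c - 9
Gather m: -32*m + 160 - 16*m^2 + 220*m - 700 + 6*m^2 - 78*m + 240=-10*m^2 + 110*m - 300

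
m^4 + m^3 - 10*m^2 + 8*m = m*(m - 2)*(m - 1)*(m + 4)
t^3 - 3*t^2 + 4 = (t - 2)^2*(t + 1)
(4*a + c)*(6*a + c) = 24*a^2 + 10*a*c + c^2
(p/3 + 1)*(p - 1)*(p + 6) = p^3/3 + 8*p^2/3 + 3*p - 6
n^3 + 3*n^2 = n^2*(n + 3)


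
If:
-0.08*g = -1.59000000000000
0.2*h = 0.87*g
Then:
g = 19.88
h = 86.46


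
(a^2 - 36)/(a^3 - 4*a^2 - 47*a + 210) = (a + 6)/(a^2 + 2*a - 35)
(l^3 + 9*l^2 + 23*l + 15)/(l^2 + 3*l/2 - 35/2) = 2*(l^2 + 4*l + 3)/(2*l - 7)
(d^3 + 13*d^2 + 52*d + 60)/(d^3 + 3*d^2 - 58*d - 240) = (d + 2)/(d - 8)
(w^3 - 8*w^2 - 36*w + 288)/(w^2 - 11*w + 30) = (w^2 - 2*w - 48)/(w - 5)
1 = 1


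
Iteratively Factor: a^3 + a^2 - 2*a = (a - 1)*(a^2 + 2*a) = a*(a - 1)*(a + 2)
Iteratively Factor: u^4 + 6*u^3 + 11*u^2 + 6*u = (u + 3)*(u^3 + 3*u^2 + 2*u) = u*(u + 3)*(u^2 + 3*u + 2) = u*(u + 1)*(u + 3)*(u + 2)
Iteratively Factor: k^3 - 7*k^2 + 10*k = (k - 2)*(k^2 - 5*k) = (k - 5)*(k - 2)*(k)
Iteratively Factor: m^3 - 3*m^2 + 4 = (m + 1)*(m^2 - 4*m + 4) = (m - 2)*(m + 1)*(m - 2)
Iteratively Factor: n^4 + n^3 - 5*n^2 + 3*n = (n + 3)*(n^3 - 2*n^2 + n) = n*(n + 3)*(n^2 - 2*n + 1) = n*(n - 1)*(n + 3)*(n - 1)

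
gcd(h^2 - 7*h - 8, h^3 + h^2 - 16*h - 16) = h + 1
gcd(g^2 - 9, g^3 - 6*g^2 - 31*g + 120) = g - 3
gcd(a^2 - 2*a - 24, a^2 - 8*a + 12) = a - 6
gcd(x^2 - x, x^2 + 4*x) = x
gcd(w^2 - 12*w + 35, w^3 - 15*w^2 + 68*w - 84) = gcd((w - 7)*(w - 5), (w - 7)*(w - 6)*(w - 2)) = w - 7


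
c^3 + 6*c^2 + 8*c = c*(c + 2)*(c + 4)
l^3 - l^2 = l^2*(l - 1)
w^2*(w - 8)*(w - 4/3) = w^4 - 28*w^3/3 + 32*w^2/3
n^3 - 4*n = n*(n - 2)*(n + 2)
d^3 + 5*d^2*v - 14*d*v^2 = d*(d - 2*v)*(d + 7*v)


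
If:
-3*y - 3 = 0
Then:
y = -1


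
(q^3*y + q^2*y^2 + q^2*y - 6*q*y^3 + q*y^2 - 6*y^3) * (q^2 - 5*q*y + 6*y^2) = q^5*y - 4*q^4*y^2 + q^4*y - 5*q^3*y^3 - 4*q^3*y^2 + 36*q^2*y^4 - 5*q^2*y^3 - 36*q*y^5 + 36*q*y^4 - 36*y^5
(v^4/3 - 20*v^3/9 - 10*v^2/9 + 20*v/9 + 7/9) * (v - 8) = v^5/3 - 44*v^4/9 + 50*v^3/3 + 100*v^2/9 - 17*v - 56/9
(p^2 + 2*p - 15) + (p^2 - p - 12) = 2*p^2 + p - 27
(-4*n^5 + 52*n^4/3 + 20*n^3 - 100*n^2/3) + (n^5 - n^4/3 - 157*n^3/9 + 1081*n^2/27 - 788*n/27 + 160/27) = -3*n^5 + 17*n^4 + 23*n^3/9 + 181*n^2/27 - 788*n/27 + 160/27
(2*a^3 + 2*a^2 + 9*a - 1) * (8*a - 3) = 16*a^4 + 10*a^3 + 66*a^2 - 35*a + 3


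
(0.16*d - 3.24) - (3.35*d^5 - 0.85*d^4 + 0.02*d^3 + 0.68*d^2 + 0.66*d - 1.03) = -3.35*d^5 + 0.85*d^4 - 0.02*d^3 - 0.68*d^2 - 0.5*d - 2.21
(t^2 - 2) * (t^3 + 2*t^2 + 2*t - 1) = t^5 + 2*t^4 - 5*t^2 - 4*t + 2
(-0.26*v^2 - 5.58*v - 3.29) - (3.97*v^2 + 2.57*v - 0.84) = -4.23*v^2 - 8.15*v - 2.45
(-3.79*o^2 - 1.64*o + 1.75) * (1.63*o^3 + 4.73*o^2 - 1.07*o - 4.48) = -6.1777*o^5 - 20.5999*o^4 - 0.8494*o^3 + 27.0115*o^2 + 5.4747*o - 7.84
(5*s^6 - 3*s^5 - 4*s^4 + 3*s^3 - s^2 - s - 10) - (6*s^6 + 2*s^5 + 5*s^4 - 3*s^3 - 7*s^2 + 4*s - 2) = -s^6 - 5*s^5 - 9*s^4 + 6*s^3 + 6*s^2 - 5*s - 8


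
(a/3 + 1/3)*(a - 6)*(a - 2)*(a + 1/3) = a^4/3 - 20*a^3/9 + 5*a^2/9 + 40*a/9 + 4/3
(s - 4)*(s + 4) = s^2 - 16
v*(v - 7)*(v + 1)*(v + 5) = v^4 - v^3 - 37*v^2 - 35*v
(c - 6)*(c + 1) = c^2 - 5*c - 6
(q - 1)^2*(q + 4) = q^3 + 2*q^2 - 7*q + 4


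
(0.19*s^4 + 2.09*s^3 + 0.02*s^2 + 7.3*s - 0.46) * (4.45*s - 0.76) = 0.8455*s^5 + 9.1561*s^4 - 1.4994*s^3 + 32.4698*s^2 - 7.595*s + 0.3496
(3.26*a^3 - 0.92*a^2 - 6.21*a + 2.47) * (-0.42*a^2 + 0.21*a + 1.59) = -1.3692*a^5 + 1.071*a^4 + 7.5984*a^3 - 3.8043*a^2 - 9.3552*a + 3.9273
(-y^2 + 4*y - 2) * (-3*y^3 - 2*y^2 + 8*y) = 3*y^5 - 10*y^4 - 10*y^3 + 36*y^2 - 16*y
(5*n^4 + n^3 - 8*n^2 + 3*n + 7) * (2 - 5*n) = -25*n^5 + 5*n^4 + 42*n^3 - 31*n^2 - 29*n + 14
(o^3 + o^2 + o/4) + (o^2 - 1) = o^3 + 2*o^2 + o/4 - 1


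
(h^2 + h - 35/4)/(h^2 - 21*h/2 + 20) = (h + 7/2)/(h - 8)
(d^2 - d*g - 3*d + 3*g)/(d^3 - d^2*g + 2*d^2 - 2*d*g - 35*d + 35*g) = (d - 3)/(d^2 + 2*d - 35)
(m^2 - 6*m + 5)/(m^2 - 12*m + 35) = (m - 1)/(m - 7)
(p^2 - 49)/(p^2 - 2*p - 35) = (p + 7)/(p + 5)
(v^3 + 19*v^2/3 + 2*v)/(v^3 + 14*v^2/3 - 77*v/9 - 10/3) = 3*v/(3*v - 5)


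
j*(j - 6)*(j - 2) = j^3 - 8*j^2 + 12*j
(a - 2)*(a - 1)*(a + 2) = a^3 - a^2 - 4*a + 4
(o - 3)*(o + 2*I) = o^2 - 3*o + 2*I*o - 6*I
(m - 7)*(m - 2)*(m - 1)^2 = m^4 - 11*m^3 + 33*m^2 - 37*m + 14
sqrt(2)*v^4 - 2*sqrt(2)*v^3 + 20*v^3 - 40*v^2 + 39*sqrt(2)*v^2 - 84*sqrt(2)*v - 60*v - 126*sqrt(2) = (v - 3)*(v + 3*sqrt(2))*(v + 7*sqrt(2))*(sqrt(2)*v + sqrt(2))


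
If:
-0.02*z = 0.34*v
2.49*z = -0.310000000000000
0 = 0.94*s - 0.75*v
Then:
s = 0.01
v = 0.01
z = -0.12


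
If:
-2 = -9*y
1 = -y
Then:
No Solution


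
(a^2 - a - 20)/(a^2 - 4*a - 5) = (a + 4)/(a + 1)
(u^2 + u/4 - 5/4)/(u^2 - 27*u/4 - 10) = (u - 1)/(u - 8)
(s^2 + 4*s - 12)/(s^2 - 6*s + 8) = (s + 6)/(s - 4)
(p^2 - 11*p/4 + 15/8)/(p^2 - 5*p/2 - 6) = (-8*p^2 + 22*p - 15)/(4*(-2*p^2 + 5*p + 12))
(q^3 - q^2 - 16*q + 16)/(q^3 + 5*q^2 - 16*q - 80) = (q - 1)/(q + 5)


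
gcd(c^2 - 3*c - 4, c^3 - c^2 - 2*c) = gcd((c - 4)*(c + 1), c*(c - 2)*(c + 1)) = c + 1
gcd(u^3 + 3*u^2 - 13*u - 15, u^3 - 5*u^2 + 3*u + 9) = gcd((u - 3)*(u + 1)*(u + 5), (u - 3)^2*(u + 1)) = u^2 - 2*u - 3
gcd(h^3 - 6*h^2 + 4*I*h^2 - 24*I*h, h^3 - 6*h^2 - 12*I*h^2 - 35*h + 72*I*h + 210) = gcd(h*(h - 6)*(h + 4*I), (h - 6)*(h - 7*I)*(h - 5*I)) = h - 6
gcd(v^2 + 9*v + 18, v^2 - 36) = v + 6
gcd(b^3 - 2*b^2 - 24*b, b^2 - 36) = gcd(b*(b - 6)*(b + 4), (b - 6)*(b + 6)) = b - 6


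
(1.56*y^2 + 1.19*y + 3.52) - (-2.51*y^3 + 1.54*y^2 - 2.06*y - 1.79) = 2.51*y^3 + 0.02*y^2 + 3.25*y + 5.31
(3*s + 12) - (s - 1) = 2*s + 13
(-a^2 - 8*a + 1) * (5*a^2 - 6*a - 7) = -5*a^4 - 34*a^3 + 60*a^2 + 50*a - 7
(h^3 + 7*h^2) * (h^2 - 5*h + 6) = h^5 + 2*h^4 - 29*h^3 + 42*h^2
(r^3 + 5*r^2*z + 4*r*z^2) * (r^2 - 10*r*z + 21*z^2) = r^5 - 5*r^4*z - 25*r^3*z^2 + 65*r^2*z^3 + 84*r*z^4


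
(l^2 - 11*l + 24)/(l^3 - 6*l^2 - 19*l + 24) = (l - 3)/(l^2 + 2*l - 3)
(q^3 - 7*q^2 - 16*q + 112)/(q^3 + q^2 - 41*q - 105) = (q^2 - 16)/(q^2 + 8*q + 15)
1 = 1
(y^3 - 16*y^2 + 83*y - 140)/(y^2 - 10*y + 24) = (y^2 - 12*y + 35)/(y - 6)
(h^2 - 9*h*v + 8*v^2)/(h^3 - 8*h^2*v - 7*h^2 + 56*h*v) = (h - v)/(h*(h - 7))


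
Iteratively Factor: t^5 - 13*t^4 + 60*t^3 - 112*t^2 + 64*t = (t - 4)*(t^4 - 9*t^3 + 24*t^2 - 16*t) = (t - 4)*(t - 1)*(t^3 - 8*t^2 + 16*t) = (t - 4)^2*(t - 1)*(t^2 - 4*t) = t*(t - 4)^2*(t - 1)*(t - 4)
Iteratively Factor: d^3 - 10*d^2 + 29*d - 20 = (d - 5)*(d^2 - 5*d + 4) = (d - 5)*(d - 4)*(d - 1)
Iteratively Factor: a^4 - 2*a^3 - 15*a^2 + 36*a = (a + 4)*(a^3 - 6*a^2 + 9*a) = (a - 3)*(a + 4)*(a^2 - 3*a) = a*(a - 3)*(a + 4)*(a - 3)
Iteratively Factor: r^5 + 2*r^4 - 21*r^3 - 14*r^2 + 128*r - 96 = (r - 2)*(r^4 + 4*r^3 - 13*r^2 - 40*r + 48) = (r - 3)*(r - 2)*(r^3 + 7*r^2 + 8*r - 16) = (r - 3)*(r - 2)*(r + 4)*(r^2 + 3*r - 4) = (r - 3)*(r - 2)*(r + 4)^2*(r - 1)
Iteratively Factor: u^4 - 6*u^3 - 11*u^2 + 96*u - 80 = (u - 4)*(u^3 - 2*u^2 - 19*u + 20) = (u - 5)*(u - 4)*(u^2 + 3*u - 4) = (u - 5)*(u - 4)*(u - 1)*(u + 4)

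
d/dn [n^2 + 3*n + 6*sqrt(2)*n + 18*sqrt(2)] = 2*n + 3 + 6*sqrt(2)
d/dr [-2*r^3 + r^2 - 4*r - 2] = -6*r^2 + 2*r - 4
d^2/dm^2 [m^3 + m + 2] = 6*m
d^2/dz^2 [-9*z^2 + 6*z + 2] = -18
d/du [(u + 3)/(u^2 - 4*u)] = (-u^2 - 6*u + 12)/(u^2*(u^2 - 8*u + 16))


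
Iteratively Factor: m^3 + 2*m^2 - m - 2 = (m + 2)*(m^2 - 1) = (m - 1)*(m + 2)*(m + 1)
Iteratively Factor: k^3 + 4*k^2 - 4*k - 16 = (k + 4)*(k^2 - 4) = (k + 2)*(k + 4)*(k - 2)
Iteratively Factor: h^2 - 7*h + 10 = (h - 5)*(h - 2)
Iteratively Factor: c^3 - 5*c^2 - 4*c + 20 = (c - 2)*(c^2 - 3*c - 10) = (c - 5)*(c - 2)*(c + 2)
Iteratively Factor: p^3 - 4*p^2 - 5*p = (p + 1)*(p^2 - 5*p) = (p - 5)*(p + 1)*(p)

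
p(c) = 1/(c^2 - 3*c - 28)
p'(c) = (3 - 2*c)/(c^2 - 3*c - 28)^2 = (3 - 2*c)/(-c^2 + 3*c + 28)^2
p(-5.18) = 0.07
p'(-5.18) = 0.06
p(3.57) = -0.04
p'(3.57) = -0.01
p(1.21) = -0.03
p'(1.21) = 0.00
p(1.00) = -0.03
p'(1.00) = 0.00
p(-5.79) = 0.04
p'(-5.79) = 0.03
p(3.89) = -0.04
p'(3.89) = -0.01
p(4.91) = -0.05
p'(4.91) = -0.02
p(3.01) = -0.04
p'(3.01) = -0.00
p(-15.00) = 0.00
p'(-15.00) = 0.00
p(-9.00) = 0.01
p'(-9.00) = 0.00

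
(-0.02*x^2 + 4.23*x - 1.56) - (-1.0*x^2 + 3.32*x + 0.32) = 0.98*x^2 + 0.910000000000001*x - 1.88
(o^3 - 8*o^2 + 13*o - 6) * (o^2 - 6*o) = o^5 - 14*o^4 + 61*o^3 - 84*o^2 + 36*o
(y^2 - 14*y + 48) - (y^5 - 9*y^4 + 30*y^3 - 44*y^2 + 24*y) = -y^5 + 9*y^4 - 30*y^3 + 45*y^2 - 38*y + 48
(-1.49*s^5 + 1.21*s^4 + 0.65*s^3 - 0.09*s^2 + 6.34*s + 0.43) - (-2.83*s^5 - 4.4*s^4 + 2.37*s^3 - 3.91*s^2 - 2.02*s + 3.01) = 1.34*s^5 + 5.61*s^4 - 1.72*s^3 + 3.82*s^2 + 8.36*s - 2.58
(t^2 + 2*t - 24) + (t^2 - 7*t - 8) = 2*t^2 - 5*t - 32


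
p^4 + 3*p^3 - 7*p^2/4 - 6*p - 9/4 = (p - 3/2)*(p + 1/2)*(p + 1)*(p + 3)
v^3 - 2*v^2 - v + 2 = (v - 2)*(v - 1)*(v + 1)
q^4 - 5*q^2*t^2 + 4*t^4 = (q - 2*t)*(q - t)*(q + t)*(q + 2*t)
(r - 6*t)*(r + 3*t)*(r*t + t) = r^3*t - 3*r^2*t^2 + r^2*t - 18*r*t^3 - 3*r*t^2 - 18*t^3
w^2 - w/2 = w*(w - 1/2)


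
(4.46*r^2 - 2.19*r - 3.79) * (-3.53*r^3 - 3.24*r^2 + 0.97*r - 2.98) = -15.7438*r^5 - 6.7197*r^4 + 24.8005*r^3 - 3.1355*r^2 + 2.8499*r + 11.2942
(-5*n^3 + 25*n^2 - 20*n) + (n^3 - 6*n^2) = -4*n^3 + 19*n^2 - 20*n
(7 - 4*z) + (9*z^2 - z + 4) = 9*z^2 - 5*z + 11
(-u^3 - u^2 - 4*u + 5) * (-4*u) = 4*u^4 + 4*u^3 + 16*u^2 - 20*u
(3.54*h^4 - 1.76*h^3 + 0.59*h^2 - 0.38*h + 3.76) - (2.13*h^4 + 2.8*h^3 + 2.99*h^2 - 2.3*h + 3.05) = 1.41*h^4 - 4.56*h^3 - 2.4*h^2 + 1.92*h + 0.71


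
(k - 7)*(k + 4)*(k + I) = k^3 - 3*k^2 + I*k^2 - 28*k - 3*I*k - 28*I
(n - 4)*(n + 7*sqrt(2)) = n^2 - 4*n + 7*sqrt(2)*n - 28*sqrt(2)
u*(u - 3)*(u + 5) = u^3 + 2*u^2 - 15*u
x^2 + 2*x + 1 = (x + 1)^2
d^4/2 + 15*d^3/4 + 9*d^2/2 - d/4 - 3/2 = (d/2 + 1/2)*(d - 1/2)*(d + 1)*(d + 6)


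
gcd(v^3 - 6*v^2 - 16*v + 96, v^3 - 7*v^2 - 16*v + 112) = v^2 - 16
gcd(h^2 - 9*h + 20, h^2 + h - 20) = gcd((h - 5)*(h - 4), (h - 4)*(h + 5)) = h - 4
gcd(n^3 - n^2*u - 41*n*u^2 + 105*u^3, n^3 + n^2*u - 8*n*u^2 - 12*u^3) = -n + 3*u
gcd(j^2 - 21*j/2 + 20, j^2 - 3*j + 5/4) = j - 5/2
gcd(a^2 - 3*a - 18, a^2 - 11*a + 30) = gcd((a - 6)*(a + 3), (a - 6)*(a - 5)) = a - 6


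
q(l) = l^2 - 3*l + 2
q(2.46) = 0.67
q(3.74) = 4.77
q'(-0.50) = -4.00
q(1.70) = -0.21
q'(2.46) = 1.92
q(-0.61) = 4.20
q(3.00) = 2.00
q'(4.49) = 5.98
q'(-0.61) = -4.22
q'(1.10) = -0.80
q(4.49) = 8.69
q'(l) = 2*l - 3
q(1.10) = -0.09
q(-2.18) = 13.29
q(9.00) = 56.00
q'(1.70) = 0.40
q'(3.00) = 3.00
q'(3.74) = 4.48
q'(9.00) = 15.00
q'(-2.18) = -7.36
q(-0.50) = 3.75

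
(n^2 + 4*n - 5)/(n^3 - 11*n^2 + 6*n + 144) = (n^2 + 4*n - 5)/(n^3 - 11*n^2 + 6*n + 144)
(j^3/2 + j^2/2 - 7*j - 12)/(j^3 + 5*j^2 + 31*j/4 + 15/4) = 2*(j^3 + j^2 - 14*j - 24)/(4*j^3 + 20*j^2 + 31*j + 15)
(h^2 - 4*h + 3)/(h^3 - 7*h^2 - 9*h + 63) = (h - 1)/(h^2 - 4*h - 21)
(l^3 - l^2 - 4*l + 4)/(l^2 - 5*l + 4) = (l^2 - 4)/(l - 4)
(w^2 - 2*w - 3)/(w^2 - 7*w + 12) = (w + 1)/(w - 4)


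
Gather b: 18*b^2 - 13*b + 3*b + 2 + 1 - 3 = 18*b^2 - 10*b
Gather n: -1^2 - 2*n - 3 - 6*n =-8*n - 4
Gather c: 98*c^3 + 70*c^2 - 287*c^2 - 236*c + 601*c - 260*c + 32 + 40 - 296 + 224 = 98*c^3 - 217*c^2 + 105*c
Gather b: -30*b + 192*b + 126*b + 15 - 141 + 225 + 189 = 288*b + 288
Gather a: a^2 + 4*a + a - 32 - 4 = a^2 + 5*a - 36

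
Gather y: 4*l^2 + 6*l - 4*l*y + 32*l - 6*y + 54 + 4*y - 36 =4*l^2 + 38*l + y*(-4*l - 2) + 18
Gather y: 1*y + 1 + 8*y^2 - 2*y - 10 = 8*y^2 - y - 9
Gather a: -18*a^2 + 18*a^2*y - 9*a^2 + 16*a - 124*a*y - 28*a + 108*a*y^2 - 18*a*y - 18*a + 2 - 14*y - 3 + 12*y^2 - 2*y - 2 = a^2*(18*y - 27) + a*(108*y^2 - 142*y - 30) + 12*y^2 - 16*y - 3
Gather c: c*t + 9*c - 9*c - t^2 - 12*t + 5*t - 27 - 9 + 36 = c*t - t^2 - 7*t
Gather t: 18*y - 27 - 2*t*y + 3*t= t*(3 - 2*y) + 18*y - 27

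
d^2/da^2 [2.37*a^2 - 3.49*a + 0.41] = 4.74000000000000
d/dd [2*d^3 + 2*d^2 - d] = 6*d^2 + 4*d - 1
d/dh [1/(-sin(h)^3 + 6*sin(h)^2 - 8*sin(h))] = (3*cos(h) - 12/tan(h) + 8*cos(h)/sin(h)^2)/((sin(h) - 4)^2*(sin(h) - 2)^2)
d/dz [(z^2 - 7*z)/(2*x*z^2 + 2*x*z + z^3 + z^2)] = (-(z - 7)*(4*x*z + 2*x + 3*z^2 + 2*z) + (2*z - 7)*(2*x*z + 2*x + z^2 + z))/(z*(2*x*z + 2*x + z^2 + z)^2)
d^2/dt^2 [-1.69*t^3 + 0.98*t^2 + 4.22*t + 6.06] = 1.96 - 10.14*t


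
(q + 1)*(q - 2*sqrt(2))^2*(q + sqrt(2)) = q^4 - 3*sqrt(2)*q^3 + q^3 - 3*sqrt(2)*q^2 + 8*sqrt(2)*q + 8*sqrt(2)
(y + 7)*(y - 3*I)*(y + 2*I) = y^3 + 7*y^2 - I*y^2 + 6*y - 7*I*y + 42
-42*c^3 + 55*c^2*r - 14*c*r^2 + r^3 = (-7*c + r)*(-6*c + r)*(-c + r)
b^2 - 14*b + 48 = (b - 8)*(b - 6)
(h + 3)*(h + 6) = h^2 + 9*h + 18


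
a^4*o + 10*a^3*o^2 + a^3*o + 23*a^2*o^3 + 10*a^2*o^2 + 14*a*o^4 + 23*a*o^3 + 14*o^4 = (a + o)*(a + 2*o)*(a + 7*o)*(a*o + o)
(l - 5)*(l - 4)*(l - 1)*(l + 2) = l^4 - 8*l^3 + 9*l^2 + 38*l - 40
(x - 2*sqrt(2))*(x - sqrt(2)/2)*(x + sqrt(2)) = x^3 - 3*sqrt(2)*x^2/2 - 3*x + 2*sqrt(2)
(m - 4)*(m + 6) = m^2 + 2*m - 24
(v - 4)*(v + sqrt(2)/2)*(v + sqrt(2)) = v^3 - 4*v^2 + 3*sqrt(2)*v^2/2 - 6*sqrt(2)*v + v - 4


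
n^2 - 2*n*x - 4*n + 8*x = (n - 4)*(n - 2*x)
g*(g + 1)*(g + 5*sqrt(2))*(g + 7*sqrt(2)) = g^4 + g^3 + 12*sqrt(2)*g^3 + 12*sqrt(2)*g^2 + 70*g^2 + 70*g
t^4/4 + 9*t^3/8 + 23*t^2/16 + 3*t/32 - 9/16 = (t/4 + 1/2)*(t - 1/2)*(t + 3/2)^2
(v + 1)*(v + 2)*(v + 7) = v^3 + 10*v^2 + 23*v + 14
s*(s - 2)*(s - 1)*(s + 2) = s^4 - s^3 - 4*s^2 + 4*s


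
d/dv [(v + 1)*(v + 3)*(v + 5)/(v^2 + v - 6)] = (v^2 - 4*v - 17)/(v^2 - 4*v + 4)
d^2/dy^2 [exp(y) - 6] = exp(y)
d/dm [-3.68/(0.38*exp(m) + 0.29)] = 1.3984*exp(m)/(0.38*exp(m) + 0.29)^2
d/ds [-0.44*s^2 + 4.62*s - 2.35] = 4.62 - 0.88*s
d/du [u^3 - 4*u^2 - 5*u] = 3*u^2 - 8*u - 5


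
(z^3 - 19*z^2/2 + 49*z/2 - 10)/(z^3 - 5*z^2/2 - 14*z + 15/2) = (z - 4)/(z + 3)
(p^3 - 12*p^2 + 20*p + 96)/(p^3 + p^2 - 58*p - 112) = (p - 6)/(p + 7)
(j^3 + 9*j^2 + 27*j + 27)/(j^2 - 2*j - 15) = (j^2 + 6*j + 9)/(j - 5)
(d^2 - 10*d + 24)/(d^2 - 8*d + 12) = (d - 4)/(d - 2)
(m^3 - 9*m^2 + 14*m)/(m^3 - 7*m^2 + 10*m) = (m - 7)/(m - 5)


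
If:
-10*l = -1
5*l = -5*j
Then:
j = -1/10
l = 1/10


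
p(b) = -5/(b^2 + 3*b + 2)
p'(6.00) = 0.02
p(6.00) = -0.09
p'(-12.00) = -0.00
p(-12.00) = -0.05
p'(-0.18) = 5.93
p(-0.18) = -3.35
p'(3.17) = 0.10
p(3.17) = -0.23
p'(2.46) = 0.17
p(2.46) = -0.32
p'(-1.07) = 1014.63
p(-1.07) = 76.80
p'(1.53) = 0.38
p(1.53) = -0.56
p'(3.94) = 0.06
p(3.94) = -0.17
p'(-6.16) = -0.10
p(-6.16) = -0.23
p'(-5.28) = -0.19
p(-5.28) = -0.36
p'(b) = -5*(-2*b - 3)/(b^2 + 3*b + 2)^2 = 5*(2*b + 3)/(b^2 + 3*b + 2)^2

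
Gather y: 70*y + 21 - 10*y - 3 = 60*y + 18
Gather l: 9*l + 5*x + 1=9*l + 5*x + 1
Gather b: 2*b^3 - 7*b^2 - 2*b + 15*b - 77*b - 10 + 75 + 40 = 2*b^3 - 7*b^2 - 64*b + 105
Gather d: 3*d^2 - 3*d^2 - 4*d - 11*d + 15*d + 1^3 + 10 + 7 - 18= 0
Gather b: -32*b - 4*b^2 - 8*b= -4*b^2 - 40*b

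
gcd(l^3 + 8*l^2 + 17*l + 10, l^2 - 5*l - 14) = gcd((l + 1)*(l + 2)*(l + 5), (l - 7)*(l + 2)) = l + 2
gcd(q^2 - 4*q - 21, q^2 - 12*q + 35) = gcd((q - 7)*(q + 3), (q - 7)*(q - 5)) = q - 7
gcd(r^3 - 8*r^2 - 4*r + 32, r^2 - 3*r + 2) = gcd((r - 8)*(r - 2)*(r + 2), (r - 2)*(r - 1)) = r - 2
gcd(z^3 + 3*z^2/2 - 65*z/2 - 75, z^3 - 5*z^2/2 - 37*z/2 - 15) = z^2 - 7*z/2 - 15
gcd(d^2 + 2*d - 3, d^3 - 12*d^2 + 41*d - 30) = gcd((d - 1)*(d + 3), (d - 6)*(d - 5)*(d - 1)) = d - 1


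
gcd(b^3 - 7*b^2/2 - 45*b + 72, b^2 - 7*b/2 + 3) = b - 3/2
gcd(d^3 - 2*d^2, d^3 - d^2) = d^2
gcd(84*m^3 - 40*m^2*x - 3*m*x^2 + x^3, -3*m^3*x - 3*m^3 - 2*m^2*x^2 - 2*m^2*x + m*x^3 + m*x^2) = 1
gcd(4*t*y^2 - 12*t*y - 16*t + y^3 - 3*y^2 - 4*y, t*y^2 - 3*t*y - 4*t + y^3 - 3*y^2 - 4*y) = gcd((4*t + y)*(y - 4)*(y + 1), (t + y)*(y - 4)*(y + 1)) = y^2 - 3*y - 4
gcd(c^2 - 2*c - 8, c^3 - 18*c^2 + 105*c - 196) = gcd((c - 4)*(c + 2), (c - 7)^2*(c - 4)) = c - 4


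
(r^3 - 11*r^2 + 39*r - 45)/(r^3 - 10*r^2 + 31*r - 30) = (r - 3)/(r - 2)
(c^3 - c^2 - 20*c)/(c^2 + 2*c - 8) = c*(c - 5)/(c - 2)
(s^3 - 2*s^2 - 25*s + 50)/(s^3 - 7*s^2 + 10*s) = (s + 5)/s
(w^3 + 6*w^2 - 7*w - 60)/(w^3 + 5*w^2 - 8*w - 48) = (w + 5)/(w + 4)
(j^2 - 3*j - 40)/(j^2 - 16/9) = 9*(j^2 - 3*j - 40)/(9*j^2 - 16)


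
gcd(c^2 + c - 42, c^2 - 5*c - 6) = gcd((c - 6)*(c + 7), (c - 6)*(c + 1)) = c - 6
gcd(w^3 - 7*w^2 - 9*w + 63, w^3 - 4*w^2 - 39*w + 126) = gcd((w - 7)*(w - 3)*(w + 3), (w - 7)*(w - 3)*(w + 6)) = w^2 - 10*w + 21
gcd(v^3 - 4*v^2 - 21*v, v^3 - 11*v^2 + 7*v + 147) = v^2 - 4*v - 21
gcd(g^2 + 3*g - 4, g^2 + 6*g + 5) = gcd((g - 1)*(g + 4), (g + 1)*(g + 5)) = 1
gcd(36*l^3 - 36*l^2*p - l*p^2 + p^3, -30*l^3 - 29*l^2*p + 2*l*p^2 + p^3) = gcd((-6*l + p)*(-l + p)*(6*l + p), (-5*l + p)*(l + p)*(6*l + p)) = 6*l + p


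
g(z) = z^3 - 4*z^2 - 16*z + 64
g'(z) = 3*z^2 - 8*z - 16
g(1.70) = 30.15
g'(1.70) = -20.93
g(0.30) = 58.87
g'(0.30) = -18.13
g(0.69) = 51.38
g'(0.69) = -20.09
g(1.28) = 39.06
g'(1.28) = -21.32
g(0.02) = 63.68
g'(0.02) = -16.16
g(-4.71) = -53.86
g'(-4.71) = 88.23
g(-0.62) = 72.14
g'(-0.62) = -9.89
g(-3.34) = 35.56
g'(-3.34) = 44.19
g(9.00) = 325.00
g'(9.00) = 155.00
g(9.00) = 325.00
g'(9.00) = 155.00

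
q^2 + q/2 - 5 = (q - 2)*(q + 5/2)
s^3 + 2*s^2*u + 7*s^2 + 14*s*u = s*(s + 7)*(s + 2*u)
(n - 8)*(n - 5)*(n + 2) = n^3 - 11*n^2 + 14*n + 80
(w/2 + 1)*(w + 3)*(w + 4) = w^3/2 + 9*w^2/2 + 13*w + 12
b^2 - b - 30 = (b - 6)*(b + 5)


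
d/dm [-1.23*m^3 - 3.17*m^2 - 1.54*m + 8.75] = -3.69*m^2 - 6.34*m - 1.54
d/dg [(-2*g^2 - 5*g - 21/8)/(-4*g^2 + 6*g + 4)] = (-128*g^2 - 148*g - 17)/(16*(4*g^4 - 12*g^3 + g^2 + 12*g + 4))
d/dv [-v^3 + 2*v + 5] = 2 - 3*v^2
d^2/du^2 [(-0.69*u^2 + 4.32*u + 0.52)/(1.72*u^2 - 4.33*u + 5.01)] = (3.5527136788005e-15*u^4 + 15.282888*u^3 + 44.905416*u^2 - 246.594336*u + 163.328942)/(5.088448*u^6 - 38.429616*u^5 + 141.209076*u^4 - 305.057593*u^3 + 411.312483*u^2 - 326.050299*u + 125.751501)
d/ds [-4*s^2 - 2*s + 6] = -8*s - 2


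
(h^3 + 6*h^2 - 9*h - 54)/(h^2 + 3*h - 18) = h + 3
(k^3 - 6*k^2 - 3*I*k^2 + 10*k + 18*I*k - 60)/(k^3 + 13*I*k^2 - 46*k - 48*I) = (k^2 - k*(6 + 5*I) + 30*I)/(k^2 + 11*I*k - 24)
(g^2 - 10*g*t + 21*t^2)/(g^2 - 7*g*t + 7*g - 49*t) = (g - 3*t)/(g + 7)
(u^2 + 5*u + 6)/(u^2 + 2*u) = (u + 3)/u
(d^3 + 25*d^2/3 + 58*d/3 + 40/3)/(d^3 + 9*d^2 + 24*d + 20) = (d + 4/3)/(d + 2)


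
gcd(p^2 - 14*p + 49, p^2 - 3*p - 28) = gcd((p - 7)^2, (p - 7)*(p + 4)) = p - 7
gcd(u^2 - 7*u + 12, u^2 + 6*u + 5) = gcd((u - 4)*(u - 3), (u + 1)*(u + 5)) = 1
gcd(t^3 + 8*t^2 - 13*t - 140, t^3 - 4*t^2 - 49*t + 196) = t^2 + 3*t - 28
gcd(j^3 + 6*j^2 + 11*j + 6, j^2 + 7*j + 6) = j + 1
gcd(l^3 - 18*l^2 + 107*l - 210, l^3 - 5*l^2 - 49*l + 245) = l^2 - 12*l + 35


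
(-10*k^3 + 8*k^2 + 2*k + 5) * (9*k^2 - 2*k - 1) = -90*k^5 + 92*k^4 + 12*k^3 + 33*k^2 - 12*k - 5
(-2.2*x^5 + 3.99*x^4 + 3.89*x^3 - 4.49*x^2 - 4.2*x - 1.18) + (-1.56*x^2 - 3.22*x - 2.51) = -2.2*x^5 + 3.99*x^4 + 3.89*x^3 - 6.05*x^2 - 7.42*x - 3.69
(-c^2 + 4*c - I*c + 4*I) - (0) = -c^2 + 4*c - I*c + 4*I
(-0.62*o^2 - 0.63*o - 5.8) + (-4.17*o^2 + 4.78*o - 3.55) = -4.79*o^2 + 4.15*o - 9.35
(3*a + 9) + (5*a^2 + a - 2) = 5*a^2 + 4*a + 7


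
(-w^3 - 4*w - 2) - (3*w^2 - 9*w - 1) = -w^3 - 3*w^2 + 5*w - 1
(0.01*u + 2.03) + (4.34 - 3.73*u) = 6.37 - 3.72*u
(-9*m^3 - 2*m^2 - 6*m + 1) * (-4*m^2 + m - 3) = 36*m^5 - m^4 + 49*m^3 - 4*m^2 + 19*m - 3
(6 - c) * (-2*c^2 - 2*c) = 2*c^3 - 10*c^2 - 12*c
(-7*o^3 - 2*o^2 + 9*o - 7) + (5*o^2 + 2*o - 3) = -7*o^3 + 3*o^2 + 11*o - 10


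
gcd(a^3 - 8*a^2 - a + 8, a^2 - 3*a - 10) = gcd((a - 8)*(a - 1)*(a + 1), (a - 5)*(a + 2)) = 1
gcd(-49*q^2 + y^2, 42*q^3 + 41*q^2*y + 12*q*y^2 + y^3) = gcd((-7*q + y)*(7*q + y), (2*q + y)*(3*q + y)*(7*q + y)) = 7*q + y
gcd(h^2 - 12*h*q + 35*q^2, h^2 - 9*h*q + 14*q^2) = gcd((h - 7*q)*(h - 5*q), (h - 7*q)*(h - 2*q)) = -h + 7*q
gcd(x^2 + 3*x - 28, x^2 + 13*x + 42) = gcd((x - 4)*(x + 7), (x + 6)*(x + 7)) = x + 7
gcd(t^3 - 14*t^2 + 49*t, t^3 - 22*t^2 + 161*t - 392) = t^2 - 14*t + 49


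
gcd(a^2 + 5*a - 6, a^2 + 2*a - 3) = a - 1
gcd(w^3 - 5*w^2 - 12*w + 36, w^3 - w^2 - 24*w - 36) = w^2 - 3*w - 18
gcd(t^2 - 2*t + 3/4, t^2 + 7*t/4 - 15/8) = 1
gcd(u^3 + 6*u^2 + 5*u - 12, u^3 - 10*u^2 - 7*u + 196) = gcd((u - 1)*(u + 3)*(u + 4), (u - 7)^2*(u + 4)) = u + 4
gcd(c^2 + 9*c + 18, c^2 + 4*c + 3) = c + 3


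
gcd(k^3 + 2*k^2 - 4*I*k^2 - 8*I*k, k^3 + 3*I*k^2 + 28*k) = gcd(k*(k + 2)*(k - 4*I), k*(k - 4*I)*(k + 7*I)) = k^2 - 4*I*k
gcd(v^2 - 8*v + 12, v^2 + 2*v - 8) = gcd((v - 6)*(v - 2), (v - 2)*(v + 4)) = v - 2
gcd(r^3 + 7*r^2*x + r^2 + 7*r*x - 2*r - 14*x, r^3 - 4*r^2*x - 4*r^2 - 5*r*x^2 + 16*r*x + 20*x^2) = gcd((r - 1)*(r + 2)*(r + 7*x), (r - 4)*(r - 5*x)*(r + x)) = 1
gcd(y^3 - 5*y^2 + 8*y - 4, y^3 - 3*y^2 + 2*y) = y^2 - 3*y + 2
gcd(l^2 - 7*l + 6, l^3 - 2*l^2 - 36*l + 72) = l - 6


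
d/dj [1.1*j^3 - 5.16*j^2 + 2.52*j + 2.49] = 3.3*j^2 - 10.32*j + 2.52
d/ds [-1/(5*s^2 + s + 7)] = (10*s + 1)/(5*s^2 + s + 7)^2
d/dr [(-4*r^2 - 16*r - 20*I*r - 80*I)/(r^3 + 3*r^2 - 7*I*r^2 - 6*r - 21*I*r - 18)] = (4*r^4 + r^3*(32 + 40*I) + r^2*(212 + 272*I) + r*(1264 + 480*I) + 1968 - 120*I)/(r^6 + r^5*(6 - 14*I) + r^4*(-52 - 84*I) + r^3*(-366 - 42*I) + r^2*(-513 + 504*I) + r*(216 + 756*I) + 324)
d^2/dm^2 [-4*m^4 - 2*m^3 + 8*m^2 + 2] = -48*m^2 - 12*m + 16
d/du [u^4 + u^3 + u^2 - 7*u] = 4*u^3 + 3*u^2 + 2*u - 7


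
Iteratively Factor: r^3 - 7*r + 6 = (r + 3)*(r^2 - 3*r + 2) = (r - 2)*(r + 3)*(r - 1)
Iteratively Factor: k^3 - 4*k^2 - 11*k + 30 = (k - 2)*(k^2 - 2*k - 15) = (k - 2)*(k + 3)*(k - 5)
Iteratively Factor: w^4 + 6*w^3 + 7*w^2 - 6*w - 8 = (w + 2)*(w^3 + 4*w^2 - w - 4) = (w - 1)*(w + 2)*(w^2 + 5*w + 4) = (w - 1)*(w + 1)*(w + 2)*(w + 4)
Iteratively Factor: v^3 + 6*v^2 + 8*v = (v + 4)*(v^2 + 2*v) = (v + 2)*(v + 4)*(v)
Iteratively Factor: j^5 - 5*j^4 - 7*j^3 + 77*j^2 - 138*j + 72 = (j - 3)*(j^4 - 2*j^3 - 13*j^2 + 38*j - 24) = (j - 3)*(j - 1)*(j^3 - j^2 - 14*j + 24) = (j - 3)*(j - 2)*(j - 1)*(j^2 + j - 12) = (j - 3)*(j - 2)*(j - 1)*(j + 4)*(j - 3)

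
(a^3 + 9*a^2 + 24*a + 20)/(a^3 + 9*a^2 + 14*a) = (a^2 + 7*a + 10)/(a*(a + 7))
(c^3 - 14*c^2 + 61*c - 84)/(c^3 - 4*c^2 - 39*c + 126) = (c - 4)/(c + 6)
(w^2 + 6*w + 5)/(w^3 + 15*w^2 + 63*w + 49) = (w + 5)/(w^2 + 14*w + 49)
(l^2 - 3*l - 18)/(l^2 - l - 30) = (l + 3)/(l + 5)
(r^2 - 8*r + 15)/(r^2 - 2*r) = (r^2 - 8*r + 15)/(r*(r - 2))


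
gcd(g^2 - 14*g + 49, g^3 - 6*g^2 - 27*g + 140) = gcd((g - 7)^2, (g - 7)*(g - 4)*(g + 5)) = g - 7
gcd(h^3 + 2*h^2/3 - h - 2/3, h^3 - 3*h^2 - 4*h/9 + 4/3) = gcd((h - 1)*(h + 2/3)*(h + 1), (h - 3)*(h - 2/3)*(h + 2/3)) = h + 2/3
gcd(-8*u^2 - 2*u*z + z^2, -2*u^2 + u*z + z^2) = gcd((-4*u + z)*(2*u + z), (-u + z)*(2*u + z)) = 2*u + z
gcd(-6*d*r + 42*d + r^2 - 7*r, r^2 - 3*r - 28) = r - 7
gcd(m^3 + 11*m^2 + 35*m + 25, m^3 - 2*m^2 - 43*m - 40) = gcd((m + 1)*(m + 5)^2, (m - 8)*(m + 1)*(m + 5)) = m^2 + 6*m + 5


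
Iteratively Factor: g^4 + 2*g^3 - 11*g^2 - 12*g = (g + 4)*(g^3 - 2*g^2 - 3*g) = (g + 1)*(g + 4)*(g^2 - 3*g) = (g - 3)*(g + 1)*(g + 4)*(g)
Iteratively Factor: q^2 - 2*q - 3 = (q - 3)*(q + 1)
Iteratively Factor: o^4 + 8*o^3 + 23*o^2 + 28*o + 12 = (o + 2)*(o^3 + 6*o^2 + 11*o + 6) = (o + 2)*(o + 3)*(o^2 + 3*o + 2) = (o + 2)^2*(o + 3)*(o + 1)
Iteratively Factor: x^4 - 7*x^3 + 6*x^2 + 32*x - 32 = (x - 4)*(x^3 - 3*x^2 - 6*x + 8) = (x - 4)^2*(x^2 + x - 2) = (x - 4)^2*(x + 2)*(x - 1)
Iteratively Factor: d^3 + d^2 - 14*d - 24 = (d + 2)*(d^2 - d - 12) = (d - 4)*(d + 2)*(d + 3)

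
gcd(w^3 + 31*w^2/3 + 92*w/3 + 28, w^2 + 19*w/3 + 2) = w + 6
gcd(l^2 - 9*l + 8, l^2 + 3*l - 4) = l - 1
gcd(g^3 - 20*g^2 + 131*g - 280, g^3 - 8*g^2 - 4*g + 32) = g - 8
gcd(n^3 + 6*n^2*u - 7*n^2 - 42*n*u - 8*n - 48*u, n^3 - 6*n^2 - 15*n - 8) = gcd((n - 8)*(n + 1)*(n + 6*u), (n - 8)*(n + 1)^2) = n^2 - 7*n - 8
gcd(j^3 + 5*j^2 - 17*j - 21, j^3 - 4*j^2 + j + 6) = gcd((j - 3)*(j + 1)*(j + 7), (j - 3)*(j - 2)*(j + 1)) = j^2 - 2*j - 3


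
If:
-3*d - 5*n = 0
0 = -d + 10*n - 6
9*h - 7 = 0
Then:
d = -6/7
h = 7/9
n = 18/35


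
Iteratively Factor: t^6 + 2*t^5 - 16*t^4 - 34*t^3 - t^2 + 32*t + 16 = (t - 4)*(t^5 + 6*t^4 + 8*t^3 - 2*t^2 - 9*t - 4) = (t - 4)*(t + 1)*(t^4 + 5*t^3 + 3*t^2 - 5*t - 4) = (t - 4)*(t - 1)*(t + 1)*(t^3 + 6*t^2 + 9*t + 4) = (t - 4)*(t - 1)*(t + 1)*(t + 4)*(t^2 + 2*t + 1) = (t - 4)*(t - 1)*(t + 1)^2*(t + 4)*(t + 1)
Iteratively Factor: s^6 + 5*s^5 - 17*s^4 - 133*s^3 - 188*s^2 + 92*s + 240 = (s + 4)*(s^5 + s^4 - 21*s^3 - 49*s^2 + 8*s + 60) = (s + 3)*(s + 4)*(s^4 - 2*s^3 - 15*s^2 - 4*s + 20) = (s + 2)*(s + 3)*(s + 4)*(s^3 - 4*s^2 - 7*s + 10) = (s - 5)*(s + 2)*(s + 3)*(s + 4)*(s^2 + s - 2) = (s - 5)*(s - 1)*(s + 2)*(s + 3)*(s + 4)*(s + 2)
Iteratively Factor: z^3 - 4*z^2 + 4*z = (z)*(z^2 - 4*z + 4) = z*(z - 2)*(z - 2)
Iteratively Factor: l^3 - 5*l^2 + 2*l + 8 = (l - 2)*(l^2 - 3*l - 4) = (l - 2)*(l + 1)*(l - 4)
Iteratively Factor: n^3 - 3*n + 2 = (n - 1)*(n^2 + n - 2) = (n - 1)^2*(n + 2)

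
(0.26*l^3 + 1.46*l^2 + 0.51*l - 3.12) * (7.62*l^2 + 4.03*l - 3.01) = 1.9812*l^5 + 12.173*l^4 + 8.9874*l^3 - 26.1137*l^2 - 14.1087*l + 9.3912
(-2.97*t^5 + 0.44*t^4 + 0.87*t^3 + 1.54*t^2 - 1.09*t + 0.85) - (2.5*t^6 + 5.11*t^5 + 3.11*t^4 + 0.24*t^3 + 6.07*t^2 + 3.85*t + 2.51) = -2.5*t^6 - 8.08*t^5 - 2.67*t^4 + 0.63*t^3 - 4.53*t^2 - 4.94*t - 1.66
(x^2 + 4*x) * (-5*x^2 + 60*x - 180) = -5*x^4 + 40*x^3 + 60*x^2 - 720*x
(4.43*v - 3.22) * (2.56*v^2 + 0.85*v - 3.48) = 11.3408*v^3 - 4.4777*v^2 - 18.1534*v + 11.2056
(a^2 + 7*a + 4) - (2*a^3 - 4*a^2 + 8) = -2*a^3 + 5*a^2 + 7*a - 4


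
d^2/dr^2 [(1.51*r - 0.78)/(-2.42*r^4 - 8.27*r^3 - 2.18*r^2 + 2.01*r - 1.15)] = (-106.117968*r^7 - 392.163904*r^6 - 199.12305*r^5 + 506.8182*r^4 + 229.314422*r^3 + 90.728376*r^2 - 42.302544*r - 4.589094)/(14.172488*r^12 + 145.297284*r^11 + 534.83331*r^10 + 792.070463*r^9 + 260.634966*r^8 - 220.033419*r^7 + 94.623587*r^6 + 162.412269*r^5 - 62.277246*r^4 - 5.543796*r^3 + 22.587495*r^2 - 7.974675*r + 1.520875)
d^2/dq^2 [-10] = 0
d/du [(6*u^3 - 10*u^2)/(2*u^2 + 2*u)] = (3*u^2 + 6*u - 5)/(u^2 + 2*u + 1)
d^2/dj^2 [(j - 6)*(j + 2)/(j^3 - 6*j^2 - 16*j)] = 2*(j^3 - 18*j^2 + 144*j - 384)/(j^3*(j^3 - 24*j^2 + 192*j - 512))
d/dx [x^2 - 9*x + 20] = 2*x - 9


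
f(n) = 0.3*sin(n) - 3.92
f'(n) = 0.3*cos(n)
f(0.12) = -3.88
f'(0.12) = 0.30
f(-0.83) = -4.14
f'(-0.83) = 0.20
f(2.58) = -3.76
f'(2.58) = -0.25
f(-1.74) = -4.22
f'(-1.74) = -0.05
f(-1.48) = -4.22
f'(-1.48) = 0.03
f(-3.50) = -3.81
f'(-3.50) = -0.28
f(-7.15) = -4.15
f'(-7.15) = 0.19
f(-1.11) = -4.19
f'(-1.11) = 0.13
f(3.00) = -3.88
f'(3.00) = -0.30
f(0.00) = -3.92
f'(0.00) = 0.30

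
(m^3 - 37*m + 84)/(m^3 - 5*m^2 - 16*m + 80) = (m^2 + 4*m - 21)/(m^2 - m - 20)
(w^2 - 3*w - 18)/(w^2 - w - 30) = (w + 3)/(w + 5)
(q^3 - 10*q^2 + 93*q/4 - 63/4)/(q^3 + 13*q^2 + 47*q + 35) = (4*q^3 - 40*q^2 + 93*q - 63)/(4*(q^3 + 13*q^2 + 47*q + 35))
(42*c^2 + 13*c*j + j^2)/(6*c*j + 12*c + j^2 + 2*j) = (7*c + j)/(j + 2)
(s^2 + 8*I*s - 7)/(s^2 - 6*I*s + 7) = (s + 7*I)/(s - 7*I)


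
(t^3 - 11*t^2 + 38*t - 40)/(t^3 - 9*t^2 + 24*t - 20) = (t - 4)/(t - 2)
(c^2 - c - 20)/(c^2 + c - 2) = (c^2 - c - 20)/(c^2 + c - 2)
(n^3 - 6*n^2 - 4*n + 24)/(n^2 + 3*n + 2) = (n^2 - 8*n + 12)/(n + 1)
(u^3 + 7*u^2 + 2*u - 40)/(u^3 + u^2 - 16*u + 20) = (u + 4)/(u - 2)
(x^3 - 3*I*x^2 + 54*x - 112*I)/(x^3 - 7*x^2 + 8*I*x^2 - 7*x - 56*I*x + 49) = (x^2 - 10*I*x - 16)/(x^2 + x*(-7 + I) - 7*I)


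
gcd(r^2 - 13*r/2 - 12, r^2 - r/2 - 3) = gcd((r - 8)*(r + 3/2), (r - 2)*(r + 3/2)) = r + 3/2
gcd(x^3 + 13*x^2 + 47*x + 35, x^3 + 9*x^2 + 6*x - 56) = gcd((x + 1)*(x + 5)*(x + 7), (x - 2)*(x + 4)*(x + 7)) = x + 7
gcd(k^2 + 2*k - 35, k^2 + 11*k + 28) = k + 7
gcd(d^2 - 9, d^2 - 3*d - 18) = d + 3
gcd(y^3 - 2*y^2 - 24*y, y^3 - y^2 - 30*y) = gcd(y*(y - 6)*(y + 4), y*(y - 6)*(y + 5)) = y^2 - 6*y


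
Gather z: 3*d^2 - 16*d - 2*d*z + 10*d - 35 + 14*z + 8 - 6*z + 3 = 3*d^2 - 6*d + z*(8 - 2*d) - 24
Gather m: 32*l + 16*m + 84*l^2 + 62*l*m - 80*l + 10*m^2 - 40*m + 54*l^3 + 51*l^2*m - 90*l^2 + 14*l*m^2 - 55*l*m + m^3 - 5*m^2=54*l^3 - 6*l^2 - 48*l + m^3 + m^2*(14*l + 5) + m*(51*l^2 + 7*l - 24)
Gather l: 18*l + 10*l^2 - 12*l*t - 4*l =10*l^2 + l*(14 - 12*t)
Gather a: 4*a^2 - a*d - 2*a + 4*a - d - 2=4*a^2 + a*(2 - d) - d - 2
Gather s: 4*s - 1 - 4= 4*s - 5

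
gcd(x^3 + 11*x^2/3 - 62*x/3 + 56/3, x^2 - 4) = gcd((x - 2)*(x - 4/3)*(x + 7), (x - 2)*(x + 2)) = x - 2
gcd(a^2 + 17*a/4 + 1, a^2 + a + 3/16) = a + 1/4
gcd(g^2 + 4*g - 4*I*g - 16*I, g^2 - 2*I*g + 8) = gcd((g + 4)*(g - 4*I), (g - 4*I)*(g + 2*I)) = g - 4*I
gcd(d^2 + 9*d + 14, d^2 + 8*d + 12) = d + 2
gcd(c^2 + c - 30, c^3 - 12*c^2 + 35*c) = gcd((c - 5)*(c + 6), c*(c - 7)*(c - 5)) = c - 5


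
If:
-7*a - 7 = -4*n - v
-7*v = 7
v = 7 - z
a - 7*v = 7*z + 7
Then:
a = 56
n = 100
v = -1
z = 8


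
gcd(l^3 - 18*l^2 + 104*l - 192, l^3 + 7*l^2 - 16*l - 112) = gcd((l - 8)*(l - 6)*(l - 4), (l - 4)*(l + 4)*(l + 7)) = l - 4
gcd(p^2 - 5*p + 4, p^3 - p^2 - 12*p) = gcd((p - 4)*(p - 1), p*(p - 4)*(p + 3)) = p - 4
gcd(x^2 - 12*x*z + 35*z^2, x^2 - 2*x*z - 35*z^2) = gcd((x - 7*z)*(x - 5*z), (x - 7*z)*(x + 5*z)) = x - 7*z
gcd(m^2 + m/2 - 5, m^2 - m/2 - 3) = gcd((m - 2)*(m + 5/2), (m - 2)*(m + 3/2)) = m - 2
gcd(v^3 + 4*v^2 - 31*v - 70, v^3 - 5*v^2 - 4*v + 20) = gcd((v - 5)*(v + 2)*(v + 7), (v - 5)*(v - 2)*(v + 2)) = v^2 - 3*v - 10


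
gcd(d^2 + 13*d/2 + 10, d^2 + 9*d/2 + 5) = d + 5/2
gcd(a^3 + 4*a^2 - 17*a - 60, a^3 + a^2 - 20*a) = a^2 + a - 20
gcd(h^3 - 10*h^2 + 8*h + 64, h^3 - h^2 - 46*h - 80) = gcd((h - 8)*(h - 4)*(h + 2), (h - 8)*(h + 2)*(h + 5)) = h^2 - 6*h - 16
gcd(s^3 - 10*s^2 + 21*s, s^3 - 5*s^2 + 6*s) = s^2 - 3*s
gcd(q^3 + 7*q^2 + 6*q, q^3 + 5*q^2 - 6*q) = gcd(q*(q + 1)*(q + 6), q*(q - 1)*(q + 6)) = q^2 + 6*q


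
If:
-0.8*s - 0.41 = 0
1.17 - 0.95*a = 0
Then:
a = 1.23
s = -0.51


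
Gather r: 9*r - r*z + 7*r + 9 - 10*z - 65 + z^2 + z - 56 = r*(16 - z) + z^2 - 9*z - 112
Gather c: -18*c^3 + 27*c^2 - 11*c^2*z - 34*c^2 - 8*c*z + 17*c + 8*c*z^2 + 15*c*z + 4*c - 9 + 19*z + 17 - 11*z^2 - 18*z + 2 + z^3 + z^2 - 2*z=-18*c^3 + c^2*(-11*z - 7) + c*(8*z^2 + 7*z + 21) + z^3 - 10*z^2 - z + 10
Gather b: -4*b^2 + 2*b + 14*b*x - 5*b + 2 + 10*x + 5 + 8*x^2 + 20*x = -4*b^2 + b*(14*x - 3) + 8*x^2 + 30*x + 7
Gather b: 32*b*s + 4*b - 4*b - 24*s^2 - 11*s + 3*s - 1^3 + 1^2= 32*b*s - 24*s^2 - 8*s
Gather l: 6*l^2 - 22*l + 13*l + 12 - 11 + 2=6*l^2 - 9*l + 3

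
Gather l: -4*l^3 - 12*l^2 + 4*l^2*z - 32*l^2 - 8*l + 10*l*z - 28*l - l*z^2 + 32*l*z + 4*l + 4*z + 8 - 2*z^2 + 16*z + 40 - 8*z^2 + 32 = -4*l^3 + l^2*(4*z - 44) + l*(-z^2 + 42*z - 32) - 10*z^2 + 20*z + 80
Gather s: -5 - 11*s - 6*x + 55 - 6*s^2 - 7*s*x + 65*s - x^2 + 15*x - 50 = -6*s^2 + s*(54 - 7*x) - x^2 + 9*x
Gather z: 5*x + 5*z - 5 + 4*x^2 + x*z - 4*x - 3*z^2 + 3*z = 4*x^2 + x - 3*z^2 + z*(x + 8) - 5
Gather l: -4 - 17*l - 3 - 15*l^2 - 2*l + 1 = -15*l^2 - 19*l - 6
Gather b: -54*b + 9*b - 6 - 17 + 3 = -45*b - 20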